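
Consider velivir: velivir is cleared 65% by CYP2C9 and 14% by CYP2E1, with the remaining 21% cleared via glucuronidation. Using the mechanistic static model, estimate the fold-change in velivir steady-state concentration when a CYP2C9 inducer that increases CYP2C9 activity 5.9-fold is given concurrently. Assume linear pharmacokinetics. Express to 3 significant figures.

The CYP2C9 pathway (65% of clearance) is boosted to 5.9× activity: 0.65 × 5.9 = 3.835.
CYP2E1 (14%) and the residual 21% are unaffected.
New clearance relative to baseline: 3.835 + 0.14 + 0.21 = 4.185.
Steady-state concentration ratio = CL_old/CL_new = 1 / 4.185 = 0.239.

0.239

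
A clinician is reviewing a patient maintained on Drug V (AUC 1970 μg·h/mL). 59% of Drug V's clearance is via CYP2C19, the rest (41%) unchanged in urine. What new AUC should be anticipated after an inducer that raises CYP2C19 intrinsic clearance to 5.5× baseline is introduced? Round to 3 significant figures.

539 μg·h/mL

The CYP2C19 pathway (59% of clearance) rises to 5.5× activity: 0.59 × 5.5 = 3.245.
The remaining 41% of clearance is unaffected.
New clearance relative to baseline: 3.245 + 0.41 = 3.655.
AUC ∝ 1/CL, so new value = 1970 / 3.655 = 539 μg·h/mL.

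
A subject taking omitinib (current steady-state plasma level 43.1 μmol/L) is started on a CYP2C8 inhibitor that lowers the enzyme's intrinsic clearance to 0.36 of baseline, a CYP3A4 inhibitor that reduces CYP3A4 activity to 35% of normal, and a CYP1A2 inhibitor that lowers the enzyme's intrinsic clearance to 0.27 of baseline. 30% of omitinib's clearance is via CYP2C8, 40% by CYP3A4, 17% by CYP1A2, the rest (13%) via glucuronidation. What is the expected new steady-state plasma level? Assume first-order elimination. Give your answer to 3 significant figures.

CYP2C8: 0.3 × 0.36 = 0.108
CYP3A4: 0.4 × 0.35 = 0.14
CYP1A2: 0.17 × 0.27 = 0.0459
Other: 0.13 (unchanged)
CL_new/CL_old = 0.108 + 0.14 + 0.0459 + 0.13 = 0.4239.
New steady-state plasma level = 43.1 / 0.4239 = 102 μmol/L (concentration scales inversely with clearance).

102 μmol/L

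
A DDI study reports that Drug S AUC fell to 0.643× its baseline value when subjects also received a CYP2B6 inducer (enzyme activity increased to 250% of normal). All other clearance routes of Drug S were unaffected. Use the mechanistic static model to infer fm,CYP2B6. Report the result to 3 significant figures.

Write x for the fraction cleared via CYP2B6. The observed AUC change means clearance rose to 1/0.643 = 1.555 of baseline.
Only the CYP2B6 route changed, so 1.555 = x·2.5 + (1 − x), giving x = 0.370.

0.370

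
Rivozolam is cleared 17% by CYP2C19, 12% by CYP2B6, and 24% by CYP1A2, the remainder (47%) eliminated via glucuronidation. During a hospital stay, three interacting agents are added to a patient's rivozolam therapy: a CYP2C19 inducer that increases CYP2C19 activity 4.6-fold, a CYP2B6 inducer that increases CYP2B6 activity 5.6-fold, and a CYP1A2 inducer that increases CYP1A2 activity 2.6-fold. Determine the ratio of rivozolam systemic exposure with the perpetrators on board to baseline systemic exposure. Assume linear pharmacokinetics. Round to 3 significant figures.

CYP2C19: 0.17 × 4.6 = 0.782
CYP2B6: 0.12 × 5.6 = 0.672
CYP1A2: 0.24 × 2.6 = 0.624
Other: 0.47 (unchanged)
New clearance relative to baseline: 0.782 + 0.672 + 0.624 + 0.47 = 2.548.
Net systemic exposure ratio = 1 / 2.548 = 0.392.

0.392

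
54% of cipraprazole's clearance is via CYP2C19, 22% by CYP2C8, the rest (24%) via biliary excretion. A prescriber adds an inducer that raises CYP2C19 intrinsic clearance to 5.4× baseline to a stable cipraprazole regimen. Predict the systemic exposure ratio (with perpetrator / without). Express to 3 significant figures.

CYP2C19: 0.54 × 5.4 = 2.916
CYP2C8: 0.22 (unchanged)
Other: 0.24 (unchanged)
CL_new/CL_old = 2.916 + 0.22 + 0.24 = 3.376.
Systemic exposure ratio = CL_old/CL_new = 1 / 3.376 = 0.296.

0.296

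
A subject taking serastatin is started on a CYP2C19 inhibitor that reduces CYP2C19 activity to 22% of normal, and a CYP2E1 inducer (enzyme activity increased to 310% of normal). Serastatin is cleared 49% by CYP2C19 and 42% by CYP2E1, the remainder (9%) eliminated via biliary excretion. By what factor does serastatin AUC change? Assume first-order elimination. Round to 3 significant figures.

0.667

CYP2C19: 0.49 × 0.22 = 0.1078
CYP2E1: 0.42 × 3.1 = 1.302
Other: 0.09 (unchanged)
New clearance relative to baseline: 0.1078 + 1.302 + 0.09 = 1.4998.
Net AUC ratio = 1 / 1.4998 = 0.667.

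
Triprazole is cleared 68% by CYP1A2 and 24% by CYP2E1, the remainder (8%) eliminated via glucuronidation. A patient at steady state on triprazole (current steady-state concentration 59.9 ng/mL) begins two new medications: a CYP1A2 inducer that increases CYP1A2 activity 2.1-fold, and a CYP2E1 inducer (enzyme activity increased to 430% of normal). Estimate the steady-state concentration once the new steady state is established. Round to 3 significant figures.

23.6 ng/mL

The CYP1A2 pathway (68% of clearance) increases to 2.1× activity: 0.68 × 2.1 = 1.428.
The CYP2E1 pathway (24% of clearance) is boosted to 4.3× activity: 0.24 × 4.3 = 1.032.
The remaining 8% of clearance is unaffected.
Relative clearance = 1.428 + 1.032 + 0.08 = 2.54.
Steady-state concentration ∝ 1/CL: new value = 59.9 / 2.54 = 23.6 ng/mL.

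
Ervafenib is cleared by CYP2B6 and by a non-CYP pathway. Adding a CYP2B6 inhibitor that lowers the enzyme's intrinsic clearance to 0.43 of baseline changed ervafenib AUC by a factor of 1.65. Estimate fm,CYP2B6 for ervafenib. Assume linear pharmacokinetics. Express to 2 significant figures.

Let x = fm,CYP2B6. Because AUC ∝ 1/CL, relative clearance fell to 1/1.65 = 0.6061.
Only the CYP2B6 route changed, so 0.6061 = x·0.43 + (1 − x), giving x = 0.69.

0.69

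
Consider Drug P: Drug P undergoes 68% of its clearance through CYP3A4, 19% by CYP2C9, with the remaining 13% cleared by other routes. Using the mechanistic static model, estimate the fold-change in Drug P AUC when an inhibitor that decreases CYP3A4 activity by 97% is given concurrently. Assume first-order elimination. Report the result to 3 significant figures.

The CYP3A4 pathway (68% of clearance) falls to 0.03× activity: 0.68 × 0.03 = 0.0204.
CYP2C9 (19%) and the residual 13% are unaffected.
CL_new/CL_old = 0.0204 + 0.19 + 0.13 = 0.3404.
AUC ratio = CL_old/CL_new = 1 / 0.3404 = 2.94.

2.94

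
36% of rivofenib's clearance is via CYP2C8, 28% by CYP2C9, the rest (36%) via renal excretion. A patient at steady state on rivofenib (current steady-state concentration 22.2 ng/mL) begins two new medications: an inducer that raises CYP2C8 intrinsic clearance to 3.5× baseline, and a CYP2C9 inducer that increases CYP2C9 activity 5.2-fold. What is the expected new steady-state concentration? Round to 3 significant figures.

7.22 ng/mL

The CYP2C8 pathway (36% of clearance) is boosted to 3.5× activity: 0.36 × 3.5 = 1.26.
The CYP2C9 pathway (28% of clearance) is boosted to 5.2× activity: 0.28 × 5.2 = 1.456.
Non-CYP routes (36%) are unchanged.
Relative clearance = 1.26 + 1.456 + 0.36 = 3.076.
New steady-state concentration = 22.2 / 3.076 = 7.22 ng/mL (concentration scales inversely with clearance).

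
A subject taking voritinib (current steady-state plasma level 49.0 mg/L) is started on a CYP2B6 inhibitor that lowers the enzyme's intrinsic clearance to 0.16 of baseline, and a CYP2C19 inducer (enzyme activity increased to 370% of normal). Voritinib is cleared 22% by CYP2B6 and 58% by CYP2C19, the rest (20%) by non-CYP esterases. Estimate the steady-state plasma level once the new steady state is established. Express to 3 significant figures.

20.6 mg/L

The CYP2B6 pathway (22% of clearance) drops to 0.16× activity: 0.22 × 0.16 = 0.0352.
The CYP2C19 pathway (58% of clearance) rises to 3.7× activity: 0.58 × 3.7 = 2.146.
The remaining 20% of clearance is unaffected.
CL_new/CL_old = 0.0352 + 2.146 + 0.2 = 2.3812.
Steady-state plasma level ∝ 1/CL: new value = 49.0 / 2.3812 = 20.6 mg/L.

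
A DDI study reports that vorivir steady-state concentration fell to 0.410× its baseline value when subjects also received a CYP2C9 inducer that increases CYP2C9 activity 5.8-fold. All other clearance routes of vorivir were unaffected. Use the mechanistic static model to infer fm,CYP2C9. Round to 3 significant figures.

CL'/CL = 1 / 0.410 = 2.439
5.8·fm + (1 − fm) = 2.439
fm = (2.439 − 1) / (5.8 − 1) = 0.300

0.300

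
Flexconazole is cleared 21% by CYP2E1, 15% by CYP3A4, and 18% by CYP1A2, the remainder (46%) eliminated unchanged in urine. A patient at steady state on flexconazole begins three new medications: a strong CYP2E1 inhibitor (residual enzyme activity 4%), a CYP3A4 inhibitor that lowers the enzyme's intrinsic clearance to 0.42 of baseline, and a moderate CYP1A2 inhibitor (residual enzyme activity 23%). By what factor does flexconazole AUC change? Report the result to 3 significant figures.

1.75

CYP2E1: 0.21 × 0.04 = 0.0084
CYP3A4: 0.15 × 0.42 = 0.063
CYP1A2: 0.18 × 0.23 = 0.0414
Other: 0.46 (unchanged)
CL_new/CL_old = 0.0084 + 0.063 + 0.0414 + 0.46 = 0.5728.
Because AUC varies inversely with clearance, the combined effect is 1 / 0.5728 = 1.75.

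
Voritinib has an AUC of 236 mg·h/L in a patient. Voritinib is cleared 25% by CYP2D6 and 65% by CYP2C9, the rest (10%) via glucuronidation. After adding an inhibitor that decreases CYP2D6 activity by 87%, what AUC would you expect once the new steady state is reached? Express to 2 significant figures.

3.0 × 10² mg·h/L

CYP2D6: 0.25 × 0.13 = 0.0325
CYP2C9: 0.65 (unchanged)
Other: 0.1 (unchanged)
CL_new/CL_old = 0.0325 + 0.65 + 0.1 = 0.7825.
With dosing unchanged, AUC scales as 1/CL: 236 / 0.7825 = 3.0 × 10² mg·h/L.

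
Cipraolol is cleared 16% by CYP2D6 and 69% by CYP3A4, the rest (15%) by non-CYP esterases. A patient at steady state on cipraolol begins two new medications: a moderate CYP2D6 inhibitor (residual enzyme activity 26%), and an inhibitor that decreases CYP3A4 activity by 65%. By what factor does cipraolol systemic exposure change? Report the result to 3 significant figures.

2.31

The CYP2D6 pathway (16% of clearance) drops to 0.26× activity: 0.16 × 0.26 = 0.0416.
The CYP3A4 pathway (69% of clearance) drops to 0.35× activity: 0.69 × 0.35 = 0.2415.
The remaining 15% of clearance is unaffected.
CL_new/CL_old = 0.0416 + 0.2415 + 0.15 = 0.4331.
Net systemic exposure ratio = 1 / 0.4331 = 2.31.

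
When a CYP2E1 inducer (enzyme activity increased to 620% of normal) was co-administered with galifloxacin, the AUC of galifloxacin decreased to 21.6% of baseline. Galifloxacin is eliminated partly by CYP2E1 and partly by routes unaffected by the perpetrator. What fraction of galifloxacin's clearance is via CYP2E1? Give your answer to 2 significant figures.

Let x = fm,CYP2E1. Because AUC ∝ 1/CL, relative clearance rose to 1/0.216 = 4.63.
Only the CYP2E1 route changed, so 4.63 = x·6.2 + (1 − x), giving x = 0.70.

0.70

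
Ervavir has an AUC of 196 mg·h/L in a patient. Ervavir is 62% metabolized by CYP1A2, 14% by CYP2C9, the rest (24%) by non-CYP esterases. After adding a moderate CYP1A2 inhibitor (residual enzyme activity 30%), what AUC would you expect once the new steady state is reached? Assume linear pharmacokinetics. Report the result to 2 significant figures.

3.5 × 10² mg·h/L

The CYP1A2 pathway (62% of clearance) falls to 0.3× activity: 0.62 × 0.3 = 0.186.
CYP2C9 (14%) and the residual 24% are unaffected.
CL_new/CL_old = 0.186 + 0.14 + 0.24 = 0.566.
AUC ∝ 1/CL, so new value = 196 / 0.566 = 3.5 × 10² mg·h/L.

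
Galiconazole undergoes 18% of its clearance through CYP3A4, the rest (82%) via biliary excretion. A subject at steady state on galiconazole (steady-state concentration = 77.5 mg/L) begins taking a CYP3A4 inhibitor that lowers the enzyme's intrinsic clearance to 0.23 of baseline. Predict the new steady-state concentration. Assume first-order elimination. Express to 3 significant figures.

The CYP3A4 pathway (18% of clearance) falls to 0.23× activity: 0.18 × 0.23 = 0.0414.
Non-CYP routes (82%) are unchanged.
New clearance relative to baseline: 0.0414 + 0.82 = 0.8614.
New steady-state concentration = baseline ÷ relative clearance = 77.5 / 0.8614 = 90.0 mg/L.

90.0 mg/L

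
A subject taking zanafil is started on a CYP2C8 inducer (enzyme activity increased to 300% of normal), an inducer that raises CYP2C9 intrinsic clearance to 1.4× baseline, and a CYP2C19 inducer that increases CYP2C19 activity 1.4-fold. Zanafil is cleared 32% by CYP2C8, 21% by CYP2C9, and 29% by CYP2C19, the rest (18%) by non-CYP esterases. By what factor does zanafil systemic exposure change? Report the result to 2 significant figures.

The CYP2C8 pathway (32% of clearance) is boosted to 3× activity: 0.32 × 3 = 0.96.
The CYP2C9 pathway (21% of clearance) is boosted to 1.4× activity: 0.21 × 1.4 = 0.294.
The CYP2C19 pathway (29% of clearance) increases to 1.4× activity: 0.29 × 1.4 = 0.406.
The remaining 18% of clearance is unaffected.
CL_new/CL_old = 0.96 + 0.294 + 0.406 + 0.18 = 1.84.
Because systemic exposure varies inversely with clearance, the combined effect is 1 / 1.84 = 0.54.

0.54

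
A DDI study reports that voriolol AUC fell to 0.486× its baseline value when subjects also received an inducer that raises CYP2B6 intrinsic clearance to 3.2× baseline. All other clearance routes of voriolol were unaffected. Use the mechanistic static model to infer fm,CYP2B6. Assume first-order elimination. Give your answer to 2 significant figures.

0.48

Let x = fm,CYP2B6. Because AUC ∝ 1/CL, relative clearance rose to 1/0.486 = 2.058.
Only the CYP2B6 route changed, so 2.058 = x·3.2 + (1 − x), giving x = 0.48.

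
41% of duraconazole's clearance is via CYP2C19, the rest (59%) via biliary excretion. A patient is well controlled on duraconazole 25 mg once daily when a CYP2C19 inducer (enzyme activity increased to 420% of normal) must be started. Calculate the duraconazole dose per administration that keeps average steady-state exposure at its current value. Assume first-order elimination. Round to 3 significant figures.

The CYP2C19 pathway (41% of clearance) increases to 4.2× activity: 0.41 × 4.2 = 1.722.
The remaining 59% of clearance is unaffected.
CL_new/CL_old = 1.722 + 0.59 = 2.312.
Exposure is unchanged when dose changes in proportion to clearance. New dose = 25 mg × 2.312 = 57.8 mg.

57.8 mg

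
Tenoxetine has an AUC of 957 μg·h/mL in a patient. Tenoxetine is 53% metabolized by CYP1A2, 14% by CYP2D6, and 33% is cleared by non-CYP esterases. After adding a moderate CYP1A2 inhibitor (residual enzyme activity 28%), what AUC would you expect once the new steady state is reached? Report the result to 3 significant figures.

CYP1A2: 0.53 × 0.28 = 0.1484
CYP2D6: 0.14 (unchanged)
Other: 0.33 (unchanged)
Relative clearance = 0.1484 + 0.14 + 0.33 = 0.6184.
New AUC = baseline ÷ relative clearance = 957 / 0.6184 = 1.55 × 10³ μg·h/mL.

1.55 × 10³ μg·h/mL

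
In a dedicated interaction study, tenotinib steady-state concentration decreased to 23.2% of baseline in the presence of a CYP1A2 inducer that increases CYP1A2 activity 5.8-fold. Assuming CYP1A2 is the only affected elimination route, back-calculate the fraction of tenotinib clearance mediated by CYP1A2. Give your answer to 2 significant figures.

CL'/CL = 1 / 0.232 = 4.31
5.8·fm + (1 − fm) = 4.31
fm = (4.31 − 1) / (5.8 − 1) = 0.69

0.69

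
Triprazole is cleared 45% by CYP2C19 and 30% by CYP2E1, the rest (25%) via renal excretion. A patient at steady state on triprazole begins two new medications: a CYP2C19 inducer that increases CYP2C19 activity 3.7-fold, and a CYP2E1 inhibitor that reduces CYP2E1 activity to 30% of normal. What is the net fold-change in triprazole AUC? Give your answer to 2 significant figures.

CYP2C19: 0.45 × 3.7 = 1.665
CYP2E1: 0.3 × 0.3 = 0.09
Other: 0.25 (unchanged)
Relative clearance = 1.665 + 0.09 + 0.25 = 2.005.
AUC ∝ 1/CL: fold-change = 1 / 2.005 = 0.50.

0.50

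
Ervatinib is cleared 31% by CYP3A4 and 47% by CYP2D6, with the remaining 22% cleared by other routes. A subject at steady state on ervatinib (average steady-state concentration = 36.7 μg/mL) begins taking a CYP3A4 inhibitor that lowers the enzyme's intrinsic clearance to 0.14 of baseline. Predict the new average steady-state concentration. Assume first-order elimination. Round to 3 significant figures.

The CYP3A4 pathway (31% of clearance) falls to 0.14× activity: 0.31 × 0.14 = 0.0434.
CYP2D6 (47%) and the residual 22% are unaffected.
CL_new/CL_old = 0.0434 + 0.47 + 0.22 = 0.7334.
With dosing unchanged, average steady-state concentration scales as 1/CL: 36.7 / 0.7334 = 50.0 μg/mL.

50.0 μg/mL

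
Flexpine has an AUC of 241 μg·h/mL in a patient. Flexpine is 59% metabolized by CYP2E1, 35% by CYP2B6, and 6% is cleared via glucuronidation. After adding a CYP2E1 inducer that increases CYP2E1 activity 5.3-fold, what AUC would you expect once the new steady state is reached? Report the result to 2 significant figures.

CYP2E1: 0.59 × 5.3 = 3.127
CYP2B6: 0.35 (unchanged)
Other: 0.06 (unchanged)
New clearance relative to baseline: 3.127 + 0.35 + 0.06 = 3.537.
AUC ∝ 1/CL, so new value = 241 / 3.537 = 68 μg·h/mL.

68 μg·h/mL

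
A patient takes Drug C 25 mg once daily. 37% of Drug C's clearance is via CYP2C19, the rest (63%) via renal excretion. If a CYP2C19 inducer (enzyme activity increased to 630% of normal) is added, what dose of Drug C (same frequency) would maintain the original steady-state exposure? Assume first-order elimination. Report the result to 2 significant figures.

CYP2C19: 0.37 × 6.3 = 2.331
Other: 0.63 (unchanged)
Relative clearance = 2.331 + 0.63 = 2.961.
Css,avg = (dose rate)/CL, so holding Css fixed requires dose ∝ CL: 25 × 2.961 = 74 mg.

74 mg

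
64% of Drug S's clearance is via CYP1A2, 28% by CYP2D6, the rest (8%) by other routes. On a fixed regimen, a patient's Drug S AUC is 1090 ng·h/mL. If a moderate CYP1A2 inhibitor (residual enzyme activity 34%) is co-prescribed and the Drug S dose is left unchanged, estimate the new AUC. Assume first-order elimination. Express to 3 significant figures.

CYP1A2: 0.64 × 0.34 = 0.2176
CYP2D6: 0.28 (unchanged)
Other: 0.08 (unchanged)
New clearance relative to baseline: 0.2176 + 0.28 + 0.08 = 0.5776.
AUC ∝ 1/CL, so new value = 1090 / 0.5776 = 1.89 × 10³ ng·h/mL.

1.89 × 10³ ng·h/mL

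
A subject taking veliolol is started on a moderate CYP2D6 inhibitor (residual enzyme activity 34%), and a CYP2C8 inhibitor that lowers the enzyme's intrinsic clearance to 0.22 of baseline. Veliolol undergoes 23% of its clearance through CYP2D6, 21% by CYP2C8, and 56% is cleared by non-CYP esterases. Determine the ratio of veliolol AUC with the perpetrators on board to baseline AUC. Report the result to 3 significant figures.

1.46

The CYP2D6 pathway (23% of clearance) falls to 0.34× activity: 0.23 × 0.34 = 0.0782.
The CYP2C8 pathway (21% of clearance) falls to 0.22× activity: 0.21 × 0.22 = 0.0462.
The remaining 56% of clearance is unaffected.
Relative clearance = 0.0782 + 0.0462 + 0.56 = 0.6844.
Because AUC varies inversely with clearance, the combined effect is 1 / 0.6844 = 1.46.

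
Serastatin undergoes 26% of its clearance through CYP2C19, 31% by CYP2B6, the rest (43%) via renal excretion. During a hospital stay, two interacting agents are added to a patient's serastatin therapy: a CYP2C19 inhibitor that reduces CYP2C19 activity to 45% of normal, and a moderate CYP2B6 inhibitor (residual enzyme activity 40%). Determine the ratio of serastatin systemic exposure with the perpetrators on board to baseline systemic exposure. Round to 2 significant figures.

1.5

The CYP2C19 pathway (26% of clearance) drops to 0.45× activity: 0.26 × 0.45 = 0.117.
The CYP2B6 pathway (31% of clearance) drops to 0.4× activity: 0.31 × 0.4 = 0.124.
Non-CYP routes (43%) are unchanged.
New clearance relative to baseline: 0.117 + 0.124 + 0.43 = 0.671.
Net systemic exposure ratio = 1 / 0.671 = 1.5.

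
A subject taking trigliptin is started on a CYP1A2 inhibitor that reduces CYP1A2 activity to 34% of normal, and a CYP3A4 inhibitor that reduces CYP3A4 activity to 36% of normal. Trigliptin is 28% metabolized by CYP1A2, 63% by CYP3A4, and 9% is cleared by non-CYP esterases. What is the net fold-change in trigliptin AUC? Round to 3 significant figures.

2.43

The CYP1A2 pathway (28% of clearance) is reduced to 0.34× activity: 0.28 × 0.34 = 0.0952.
The CYP3A4 pathway (63% of clearance) falls to 0.36× activity: 0.63 × 0.36 = 0.2268.
Non-CYP routes (9%) are unchanged.
CL_new/CL_old = 0.0952 + 0.2268 + 0.09 = 0.412.
Net AUC ratio = 1 / 0.412 = 2.43.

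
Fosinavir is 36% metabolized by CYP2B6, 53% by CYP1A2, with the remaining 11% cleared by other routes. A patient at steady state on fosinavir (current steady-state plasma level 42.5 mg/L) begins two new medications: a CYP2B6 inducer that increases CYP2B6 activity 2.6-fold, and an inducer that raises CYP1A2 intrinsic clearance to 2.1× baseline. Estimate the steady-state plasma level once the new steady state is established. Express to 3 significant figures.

The CYP2B6 pathway (36% of clearance) is boosted to 2.6× activity: 0.36 × 2.6 = 0.936.
The CYP1A2 pathway (53% of clearance) increases to 2.1× activity: 0.53 × 2.1 = 1.113.
The remaining 11% of clearance is unaffected.
Relative clearance = 0.936 + 1.113 + 0.11 = 2.159.
Dividing the baseline by the relative clearance: 42.5 / 2.159 = 19.7 mg/L.

19.7 mg/L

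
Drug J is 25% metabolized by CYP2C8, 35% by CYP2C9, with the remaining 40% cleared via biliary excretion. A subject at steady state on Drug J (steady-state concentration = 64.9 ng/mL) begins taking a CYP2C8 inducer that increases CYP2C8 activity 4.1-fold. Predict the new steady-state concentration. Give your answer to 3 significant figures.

The CYP2C8 pathway (25% of clearance) is boosted to 4.1× activity: 0.25 × 4.1 = 1.025.
CYP2C9 (35%) and the residual 40% are unaffected.
CL_new/CL_old = 1.025 + 0.35 + 0.4 = 1.775.
New steady-state concentration = baseline ÷ relative clearance = 64.9 / 1.775 = 36.6 ng/mL.

36.6 ng/mL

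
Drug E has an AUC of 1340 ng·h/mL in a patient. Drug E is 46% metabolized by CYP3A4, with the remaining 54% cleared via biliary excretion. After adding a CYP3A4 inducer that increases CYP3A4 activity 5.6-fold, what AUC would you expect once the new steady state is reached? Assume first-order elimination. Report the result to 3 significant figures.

The CYP3A4 pathway (46% of clearance) rises to 5.6× activity: 0.46 × 5.6 = 2.576.
Non-CYP routes (54%) are unchanged.
Relative clearance = 2.576 + 0.54 = 3.116.
New AUC = baseline ÷ relative clearance = 1340 / 3.116 = 430 ng·h/mL.

430 ng·h/mL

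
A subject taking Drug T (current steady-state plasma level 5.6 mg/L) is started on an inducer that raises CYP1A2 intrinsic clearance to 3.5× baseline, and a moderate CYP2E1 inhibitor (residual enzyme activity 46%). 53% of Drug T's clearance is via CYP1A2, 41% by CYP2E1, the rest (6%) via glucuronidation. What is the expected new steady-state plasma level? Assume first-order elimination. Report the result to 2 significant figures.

2.7 mg/L

The CYP1A2 pathway (53% of clearance) increases to 3.5× activity: 0.53 × 3.5 = 1.855.
The CYP2E1 pathway (41% of clearance) drops to 0.46× activity: 0.41 × 0.46 = 0.1886.
Non-CYP routes (6%) are unchanged.
CL_new/CL_old = 1.855 + 0.1886 + 0.06 = 2.1036.
New steady-state plasma level = 5.6 / 2.1036 = 2.7 mg/L (concentration scales inversely with clearance).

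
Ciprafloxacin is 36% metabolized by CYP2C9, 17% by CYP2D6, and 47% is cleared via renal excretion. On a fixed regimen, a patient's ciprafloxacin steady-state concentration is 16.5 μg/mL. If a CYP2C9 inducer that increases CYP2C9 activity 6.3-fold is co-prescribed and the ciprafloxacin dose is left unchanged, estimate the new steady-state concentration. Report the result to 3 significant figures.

The CYP2C9 pathway (36% of clearance) increases to 6.3× activity: 0.36 × 6.3 = 2.268.
CYP2D6 (17%) and the residual 47% are unaffected.
CL_new/CL_old = 2.268 + 0.17 + 0.47 = 2.908.
New steady-state concentration = baseline ÷ relative clearance = 16.5 / 2.908 = 5.67 μg/mL.

5.67 μg/mL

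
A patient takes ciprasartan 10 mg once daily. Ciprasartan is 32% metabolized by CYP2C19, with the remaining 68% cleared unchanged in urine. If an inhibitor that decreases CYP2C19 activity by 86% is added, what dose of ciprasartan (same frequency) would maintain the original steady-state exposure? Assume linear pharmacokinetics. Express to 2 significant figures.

CYP2C19: 0.32 × 0.14 = 0.0448
Other: 0.68 (unchanged)
CL_new/CL_old = 0.0448 + 0.68 = 0.7248.
To maintain the same steady-state level, dose must scale with clearance: new dose = 10 × 0.7248 = 7.2 mg.

7.2 mg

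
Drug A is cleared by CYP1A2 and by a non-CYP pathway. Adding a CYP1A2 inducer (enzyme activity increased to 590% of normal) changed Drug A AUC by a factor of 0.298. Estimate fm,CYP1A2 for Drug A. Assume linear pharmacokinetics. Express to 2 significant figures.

0.48

Let x = fm,CYP1A2. Because AUC ∝ 1/CL, relative clearance rose to 1/0.298 = 3.356.
Setting x·5.9 + (1 − x) = 3.356 and solving: x = (3.356 − 1)/(5.9 − 1) = 0.48.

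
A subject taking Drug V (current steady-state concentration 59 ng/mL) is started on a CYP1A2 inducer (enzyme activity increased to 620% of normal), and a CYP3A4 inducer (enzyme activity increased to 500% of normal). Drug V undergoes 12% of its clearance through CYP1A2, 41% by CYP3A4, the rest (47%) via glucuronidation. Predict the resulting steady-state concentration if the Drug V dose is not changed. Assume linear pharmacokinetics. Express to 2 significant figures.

The CYP1A2 pathway (12% of clearance) is boosted to 6.2× activity: 0.12 × 6.2 = 0.744.
The CYP3A4 pathway (41% of clearance) increases to 5× activity: 0.41 × 5 = 2.05.
Non-CYP routes (47%) are unchanged.
New clearance relative to baseline: 0.744 + 2.05 + 0.47 = 3.264.
Dividing the baseline by the relative clearance: 59 / 3.264 = 18 ng/mL.

18 ng/mL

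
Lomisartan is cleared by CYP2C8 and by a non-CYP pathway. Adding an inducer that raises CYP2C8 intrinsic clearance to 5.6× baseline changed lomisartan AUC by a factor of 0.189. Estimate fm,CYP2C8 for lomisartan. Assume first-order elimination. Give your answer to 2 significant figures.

0.93

CL'/CL = 1 / 0.189 = 5.291
5.6·fm + (1 − fm) = 5.291
fm = (5.291 − 1) / (5.6 − 1) = 0.93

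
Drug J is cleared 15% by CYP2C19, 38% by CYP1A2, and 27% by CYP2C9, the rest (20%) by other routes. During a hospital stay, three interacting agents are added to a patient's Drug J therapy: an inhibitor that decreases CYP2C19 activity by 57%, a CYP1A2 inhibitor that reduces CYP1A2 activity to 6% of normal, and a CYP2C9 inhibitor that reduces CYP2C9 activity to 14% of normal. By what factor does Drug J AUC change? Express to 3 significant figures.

CYP2C19: 0.15 × 0.43 = 0.0645
CYP1A2: 0.38 × 0.06 = 0.0228
CYP2C9: 0.27 × 0.14 = 0.0378
Other: 0.2 (unchanged)
New clearance relative to baseline: 0.0645 + 0.0228 + 0.0378 + 0.2 = 0.3251.
Net AUC ratio = 1 / 0.3251 = 3.08.

3.08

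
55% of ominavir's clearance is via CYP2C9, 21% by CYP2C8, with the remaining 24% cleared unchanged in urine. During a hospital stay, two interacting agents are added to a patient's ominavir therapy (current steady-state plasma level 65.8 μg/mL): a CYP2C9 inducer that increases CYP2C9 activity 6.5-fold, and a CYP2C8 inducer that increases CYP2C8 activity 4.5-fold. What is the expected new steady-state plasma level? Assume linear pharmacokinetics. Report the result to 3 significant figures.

13.8 μg/mL

The CYP2C9 pathway (55% of clearance) is boosted to 6.5× activity: 0.55 × 6.5 = 3.575.
The CYP2C8 pathway (21% of clearance) increases to 4.5× activity: 0.21 × 4.5 = 0.945.
Non-CYP routes (24%) are unchanged.
Relative clearance = 3.575 + 0.945 + 0.24 = 4.76.
Steady-state plasma level ∝ 1/CL: new value = 65.8 / 4.76 = 13.8 μg/mL.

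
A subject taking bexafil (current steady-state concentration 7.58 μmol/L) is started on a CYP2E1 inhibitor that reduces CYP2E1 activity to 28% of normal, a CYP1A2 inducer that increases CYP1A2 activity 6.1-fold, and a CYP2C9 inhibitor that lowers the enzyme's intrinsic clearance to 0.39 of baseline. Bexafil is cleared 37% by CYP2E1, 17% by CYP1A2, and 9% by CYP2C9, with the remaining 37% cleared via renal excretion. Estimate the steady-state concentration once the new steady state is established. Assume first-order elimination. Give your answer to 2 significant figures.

4.9 μmol/L

The CYP2E1 pathway (37% of clearance) falls to 0.28× activity: 0.37 × 0.28 = 0.1036.
The CYP1A2 pathway (17% of clearance) is boosted to 6.1× activity: 0.17 × 6.1 = 1.037.
The CYP2C9 pathway (9% of clearance) drops to 0.39× activity: 0.09 × 0.39 = 0.0351.
Non-CYP routes (37%) are unchanged.
Relative clearance = 0.1036 + 1.037 + 0.0351 + 0.37 = 1.5457.
Dividing the baseline by the relative clearance: 7.58 / 1.5457 = 4.9 μmol/L.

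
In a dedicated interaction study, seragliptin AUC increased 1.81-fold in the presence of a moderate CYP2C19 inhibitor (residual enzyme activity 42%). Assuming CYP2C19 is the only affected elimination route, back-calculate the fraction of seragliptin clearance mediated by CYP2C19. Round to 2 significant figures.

0.77

CL'/CL = 1 / 1.81 = 0.5525
0.42·fm + (1 − fm) = 0.5525
fm = (0.5525 − 1) / (0.42 − 1) = 0.77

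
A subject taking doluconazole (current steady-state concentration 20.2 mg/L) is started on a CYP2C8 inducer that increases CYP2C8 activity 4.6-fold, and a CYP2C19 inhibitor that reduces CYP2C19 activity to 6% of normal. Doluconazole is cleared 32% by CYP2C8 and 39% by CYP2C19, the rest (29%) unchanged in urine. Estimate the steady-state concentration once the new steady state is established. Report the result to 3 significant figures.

The CYP2C8 pathway (32% of clearance) increases to 4.6× activity: 0.32 × 4.6 = 1.472.
The CYP2C19 pathway (39% of clearance) falls to 0.06× activity: 0.39 × 0.06 = 0.0234.
Non-CYP routes (29%) are unchanged.
CL_new/CL_old = 1.472 + 0.0234 + 0.29 = 1.7854.
Steady-state concentration ∝ 1/CL: new value = 20.2 / 1.7854 = 11.3 mg/L.

11.3 mg/L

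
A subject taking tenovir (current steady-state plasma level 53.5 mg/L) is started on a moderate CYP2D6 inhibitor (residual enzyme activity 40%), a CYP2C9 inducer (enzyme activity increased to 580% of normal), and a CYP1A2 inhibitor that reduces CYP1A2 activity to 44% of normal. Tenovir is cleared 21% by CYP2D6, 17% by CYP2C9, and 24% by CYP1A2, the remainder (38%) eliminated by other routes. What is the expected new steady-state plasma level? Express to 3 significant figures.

34.4 mg/L

The CYP2D6 pathway (21% of clearance) drops to 0.4× activity: 0.21 × 0.4 = 0.084.
The CYP2C9 pathway (17% of clearance) is boosted to 5.8× activity: 0.17 × 5.8 = 0.986.
The CYP1A2 pathway (24% of clearance) falls to 0.44× activity: 0.24 × 0.44 = 0.1056.
Non-CYP routes (38%) are unchanged.
Relative clearance = 0.084 + 0.986 + 0.1056 + 0.38 = 1.5556.
Dividing the baseline by the relative clearance: 53.5 / 1.5556 = 34.4 mg/L.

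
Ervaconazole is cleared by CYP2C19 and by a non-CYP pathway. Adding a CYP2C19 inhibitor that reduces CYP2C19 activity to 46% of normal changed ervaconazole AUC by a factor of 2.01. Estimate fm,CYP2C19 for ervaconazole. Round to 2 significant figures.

CL'/CL = 1 / 2.01 = 0.4975
0.46·fm + (1 − fm) = 0.4975
fm = (0.4975 − 1) / (0.46 − 1) = 0.93

0.93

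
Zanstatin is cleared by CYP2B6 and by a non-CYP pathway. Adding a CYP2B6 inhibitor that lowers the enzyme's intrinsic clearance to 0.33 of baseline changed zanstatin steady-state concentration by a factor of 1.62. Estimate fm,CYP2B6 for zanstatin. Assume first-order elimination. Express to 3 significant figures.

0.571

Write x for the fraction cleared via CYP2B6. The observed steady-state concentration change means clearance fell to 1/1.62 = 0.6173 of baseline.
Setting x·0.33 + (1 − x) = 0.6173 and solving: x = (0.6173 − 1)/(0.33 − 1) = 0.571.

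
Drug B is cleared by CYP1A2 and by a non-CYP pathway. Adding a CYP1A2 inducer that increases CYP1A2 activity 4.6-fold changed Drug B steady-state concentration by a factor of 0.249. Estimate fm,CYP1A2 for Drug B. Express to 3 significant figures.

0.838

Let x = fm,CYP1A2. Because steady-state concentration ∝ 1/CL, relative clearance rose to 1/0.249 = 4.016.
Setting x·4.6 + (1 − x) = 4.016 and solving: x = (4.016 − 1)/(4.6 − 1) = 0.838.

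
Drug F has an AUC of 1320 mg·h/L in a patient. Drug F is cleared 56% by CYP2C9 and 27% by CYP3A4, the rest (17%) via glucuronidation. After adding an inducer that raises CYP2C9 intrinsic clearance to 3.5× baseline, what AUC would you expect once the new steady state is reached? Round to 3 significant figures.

The CYP2C9 pathway (56% of clearance) rises to 3.5× activity: 0.56 × 3.5 = 1.96.
CYP3A4 (27%) and the residual 17% are unaffected.
Relative clearance = 1.96 + 0.27 + 0.17 = 2.4.
AUC ∝ 1/CL, so new value = 1320 / 2.4 = 550 mg·h/L.

550 mg·h/L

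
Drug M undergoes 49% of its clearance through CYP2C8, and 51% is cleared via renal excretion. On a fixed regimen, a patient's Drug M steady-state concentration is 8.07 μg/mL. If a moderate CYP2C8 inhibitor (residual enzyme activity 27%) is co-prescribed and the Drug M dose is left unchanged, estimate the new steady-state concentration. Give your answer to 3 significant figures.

12.6 μg/mL

CYP2C8: 0.49 × 0.27 = 0.1323
Other: 0.51 (unchanged)
New clearance relative to baseline: 0.1323 + 0.51 = 0.6423.
New steady-state concentration = baseline ÷ relative clearance = 8.07 / 0.6423 = 12.6 μg/mL.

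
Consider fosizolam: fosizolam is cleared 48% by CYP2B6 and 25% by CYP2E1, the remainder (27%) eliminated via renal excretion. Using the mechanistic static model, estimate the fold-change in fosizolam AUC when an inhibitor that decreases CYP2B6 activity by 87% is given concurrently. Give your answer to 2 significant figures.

1.7

CYP2B6: 0.48 × 0.13 = 0.0624
CYP2E1: 0.25 (unchanged)
Other: 0.27 (unchanged)
New clearance relative to baseline: 0.0624 + 0.25 + 0.27 = 0.5824.
AUC ratio = CL_old/CL_new = 1 / 0.5824 = 1.7.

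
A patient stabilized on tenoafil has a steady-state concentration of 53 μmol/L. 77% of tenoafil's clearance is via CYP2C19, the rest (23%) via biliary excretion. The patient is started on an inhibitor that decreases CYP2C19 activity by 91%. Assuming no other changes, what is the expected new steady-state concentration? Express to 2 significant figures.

1.8 × 10² μmol/L

The CYP2C19 pathway (77% of clearance) drops to 0.09× activity: 0.77 × 0.09 = 0.0693.
The remaining 23% of clearance is unaffected.
New clearance relative to baseline: 0.0693 + 0.23 = 0.2993.
New steady-state concentration = baseline ÷ relative clearance = 53 / 0.2993 = 1.8 × 10² μmol/L.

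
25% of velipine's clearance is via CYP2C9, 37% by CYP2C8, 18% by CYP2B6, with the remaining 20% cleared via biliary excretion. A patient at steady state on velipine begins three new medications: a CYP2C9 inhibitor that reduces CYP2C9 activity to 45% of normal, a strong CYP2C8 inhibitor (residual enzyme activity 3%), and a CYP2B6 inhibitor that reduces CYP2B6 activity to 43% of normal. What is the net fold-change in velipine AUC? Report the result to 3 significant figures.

2.49

CYP2C9: 0.25 × 0.45 = 0.1125
CYP2C8: 0.37 × 0.03 = 0.0111
CYP2B6: 0.18 × 0.43 = 0.0774
Other: 0.2 (unchanged)
CL_new/CL_old = 0.1125 + 0.0111 + 0.0774 + 0.2 = 0.401.
AUC ∝ 1/CL: fold-change = 1 / 0.401 = 2.49.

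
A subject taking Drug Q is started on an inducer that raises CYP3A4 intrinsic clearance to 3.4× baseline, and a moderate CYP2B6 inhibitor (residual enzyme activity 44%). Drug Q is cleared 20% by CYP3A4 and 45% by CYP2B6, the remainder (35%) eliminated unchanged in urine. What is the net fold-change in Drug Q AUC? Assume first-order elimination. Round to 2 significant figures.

CYP3A4: 0.2 × 3.4 = 0.68
CYP2B6: 0.45 × 0.44 = 0.198
Other: 0.35 (unchanged)
New clearance relative to baseline: 0.68 + 0.198 + 0.35 = 1.228.
AUC ∝ 1/CL: fold-change = 1 / 1.228 = 0.81.

0.81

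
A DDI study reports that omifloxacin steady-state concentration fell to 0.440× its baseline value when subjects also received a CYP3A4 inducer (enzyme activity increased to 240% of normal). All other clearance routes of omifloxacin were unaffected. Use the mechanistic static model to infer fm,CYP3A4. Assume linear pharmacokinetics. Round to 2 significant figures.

0.91

CL'/CL = 1 / 0.440 = 2.273
2.4·fm + (1 − fm) = 2.273
fm = (2.273 − 1) / (2.4 − 1) = 0.91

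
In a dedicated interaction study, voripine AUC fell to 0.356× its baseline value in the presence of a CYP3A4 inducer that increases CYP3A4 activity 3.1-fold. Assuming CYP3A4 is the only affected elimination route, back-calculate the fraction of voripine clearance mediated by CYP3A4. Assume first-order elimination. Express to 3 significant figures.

Let fm be the CYP3A4 fraction. New clearance relative to baseline = fm × 3.1 + (1 − fm).
AUC ratio = 1 / (new CL fraction), so new CL fraction = 1 / 0.356 = 2.809.
fm × 3.1 + 1 − fm = 2.809  ⇒  fm × (3.1 − 1) = 1.809  ⇒  fm = 0.861.

0.861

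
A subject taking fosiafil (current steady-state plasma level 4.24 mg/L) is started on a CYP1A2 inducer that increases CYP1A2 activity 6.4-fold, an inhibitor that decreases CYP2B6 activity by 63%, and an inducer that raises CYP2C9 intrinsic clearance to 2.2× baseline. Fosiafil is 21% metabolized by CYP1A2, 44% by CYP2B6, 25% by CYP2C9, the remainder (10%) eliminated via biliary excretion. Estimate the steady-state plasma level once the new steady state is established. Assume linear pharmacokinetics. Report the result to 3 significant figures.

CYP1A2: 0.21 × 6.4 = 1.344
CYP2B6: 0.44 × 0.37 = 0.1628
CYP2C9: 0.25 × 2.2 = 0.55
Other: 0.1 (unchanged)
New clearance relative to baseline: 1.344 + 0.1628 + 0.55 + 0.1 = 2.1568.
New steady-state plasma level = 4.24 / 2.1568 = 1.97 mg/L (concentration scales inversely with clearance).

1.97 mg/L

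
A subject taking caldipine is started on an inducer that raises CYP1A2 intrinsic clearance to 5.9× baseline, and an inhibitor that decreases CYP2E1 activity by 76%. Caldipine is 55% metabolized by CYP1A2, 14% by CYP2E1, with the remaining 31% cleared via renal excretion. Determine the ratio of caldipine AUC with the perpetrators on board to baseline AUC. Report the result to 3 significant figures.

The CYP1A2 pathway (55% of clearance) is boosted to 5.9× activity: 0.55 × 5.9 = 3.245.
The CYP2E1 pathway (14% of clearance) is reduced to 0.24× activity: 0.14 × 0.24 = 0.0336.
Non-CYP routes (31%) are unchanged.
Relative clearance = 3.245 + 0.0336 + 0.31 = 3.5886.
AUC ∝ 1/CL: fold-change = 1 / 3.5886 = 0.279.

0.279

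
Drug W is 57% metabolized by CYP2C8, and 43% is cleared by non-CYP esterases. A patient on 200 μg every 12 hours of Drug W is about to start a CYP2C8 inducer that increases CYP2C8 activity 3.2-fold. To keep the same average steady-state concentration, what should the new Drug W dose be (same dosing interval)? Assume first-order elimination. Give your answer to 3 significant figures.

451 μg

The CYP2C8 pathway (57% of clearance) increases to 3.2× activity: 0.57 × 3.2 = 1.824.
The remaining 43% of clearance is unaffected.
New clearance relative to baseline: 1.824 + 0.43 = 2.254.
To maintain the same steady-state level, dose must scale with clearance: new dose = 200 × 2.254 = 451 μg.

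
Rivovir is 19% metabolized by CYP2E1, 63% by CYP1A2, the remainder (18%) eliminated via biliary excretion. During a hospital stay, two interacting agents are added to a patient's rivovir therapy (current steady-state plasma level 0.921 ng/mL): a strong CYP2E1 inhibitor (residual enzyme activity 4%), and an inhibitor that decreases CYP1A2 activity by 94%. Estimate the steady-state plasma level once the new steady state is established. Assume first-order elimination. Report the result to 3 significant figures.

4.09 ng/mL

The CYP2E1 pathway (19% of clearance) falls to 0.04× activity: 0.19 × 0.04 = 0.0076.
The CYP1A2 pathway (63% of clearance) falls to 0.06× activity: 0.63 × 0.06 = 0.0378.
Non-CYP routes (18%) are unchanged.
New clearance relative to baseline: 0.0076 + 0.0378 + 0.18 = 0.2254.
Steady-state plasma level ∝ 1/CL: new value = 0.921 / 0.2254 = 4.09 ng/mL.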